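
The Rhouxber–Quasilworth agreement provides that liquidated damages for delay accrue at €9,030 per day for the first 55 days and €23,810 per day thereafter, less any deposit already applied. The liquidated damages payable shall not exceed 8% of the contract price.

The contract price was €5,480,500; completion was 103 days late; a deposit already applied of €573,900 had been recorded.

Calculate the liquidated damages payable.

€438,440

First 55 days: 55 × €9,030 = €496,650
Remaining days: (103 − 55) × €23,810 = €1,142,880
Accrued per-day damages: €496,650 + €1,142,880 = €1,639,530
Less deposit already applied: €1,639,530 − €573,900 = €1,065,630
Cap: 8% of €5,480,500 = €438,440
Cap at €438,440: €1,065,630 exceeds the cap → €438,440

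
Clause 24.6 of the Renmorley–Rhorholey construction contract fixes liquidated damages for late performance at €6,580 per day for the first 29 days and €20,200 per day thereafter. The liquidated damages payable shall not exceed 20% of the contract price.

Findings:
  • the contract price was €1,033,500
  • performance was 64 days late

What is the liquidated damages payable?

First 29 days: 29 × €6,580 = €190,820
Remaining days: (64 − 29) × €20,200 = €707,000
Accrued per-day damages: €190,820 + €707,000 = €897,820
Cap: 20% of €1,033,500 = €206,700
Cap at €206,700: €897,820 exceeds the cap → €206,700

€206,700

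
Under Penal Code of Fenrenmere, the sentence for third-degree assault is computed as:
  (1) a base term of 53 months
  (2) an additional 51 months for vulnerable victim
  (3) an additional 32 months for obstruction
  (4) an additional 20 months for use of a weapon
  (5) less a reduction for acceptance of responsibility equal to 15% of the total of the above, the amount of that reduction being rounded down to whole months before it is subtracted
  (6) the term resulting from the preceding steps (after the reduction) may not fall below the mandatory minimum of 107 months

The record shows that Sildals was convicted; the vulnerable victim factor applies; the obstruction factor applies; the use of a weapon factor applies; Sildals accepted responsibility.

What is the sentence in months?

Vulnerable victim enhancement: +51 months
Obstruction enhancement: +32 months
Use of a weapon enhancement: +20 months
Adjusted term: 53 months + 51 months + 32 months + 20 months = 156 months
Acceptance of responsibility reduction: 15% of 156 months = 23 months (rounded down)
After reduction: 156 − 23 = 133 months
Minimum 107 months: 133 months meets the minimum, no increase.

133 months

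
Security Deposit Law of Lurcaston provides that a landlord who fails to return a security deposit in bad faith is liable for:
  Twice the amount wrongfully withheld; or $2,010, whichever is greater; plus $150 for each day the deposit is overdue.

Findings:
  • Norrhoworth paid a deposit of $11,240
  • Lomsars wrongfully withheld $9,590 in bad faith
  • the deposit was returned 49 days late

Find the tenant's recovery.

Doubled: 2 × $9,590 = $19,180
Minimum $2,010: $19,180 meets the minimum, no increase.
Late-return penalty: 49 × $150 = $7,350
Damages plus late penalty: $19,180 + $7,350 = $26,530

Recovery: $26,530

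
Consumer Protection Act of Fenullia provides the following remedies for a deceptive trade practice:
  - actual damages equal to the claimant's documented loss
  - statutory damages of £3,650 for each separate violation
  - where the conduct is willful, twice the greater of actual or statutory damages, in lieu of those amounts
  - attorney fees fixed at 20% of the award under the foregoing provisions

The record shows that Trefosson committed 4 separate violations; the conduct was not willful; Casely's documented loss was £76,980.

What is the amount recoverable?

£109,896

Statutory damages: 4 × £3,650 = £14,600
Conduct not willful: the in-lieu enhancement does not apply.
Actual plus statutory damages: £76,980 + £14,600 = £91,580
Attorney fees: 20% of £91,580 = £18,316
Total recovery: £91,580 + £18,316 = £109,896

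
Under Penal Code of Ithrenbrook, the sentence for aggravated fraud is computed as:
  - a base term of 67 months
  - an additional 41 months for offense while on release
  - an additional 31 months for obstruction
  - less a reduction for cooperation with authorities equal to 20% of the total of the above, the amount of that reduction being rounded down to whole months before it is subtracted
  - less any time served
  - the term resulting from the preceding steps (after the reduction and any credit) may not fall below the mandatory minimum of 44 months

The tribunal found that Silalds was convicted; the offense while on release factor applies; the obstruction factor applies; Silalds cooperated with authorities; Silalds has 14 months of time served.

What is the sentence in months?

Offense while on release enhancement: +41 months
Obstruction enhancement: +31 months
Adjusted term: 67 months + 41 months + 31 months = 139 months
Cooperation with authorities reduction: 20% of 139 months = 27 months (rounded down)
After reduction: 139 − 27 = 112 months
Less time served: 112 months − 14 months = 98 months
Minimum 44 months: 98 months meets the minimum, no increase.

Sentence: 98 months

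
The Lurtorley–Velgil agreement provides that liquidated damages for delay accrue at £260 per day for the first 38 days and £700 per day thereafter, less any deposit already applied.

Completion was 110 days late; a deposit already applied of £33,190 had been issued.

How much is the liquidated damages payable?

First 38 days: 38 × £260 = £9,880
Remaining days: (110 − 38) × £700 = £50,400
Accrued per-day damages: £9,880 + £50,400 = £60,280
Less deposit already applied: £60,280 − £33,190 = £27,090

£27,090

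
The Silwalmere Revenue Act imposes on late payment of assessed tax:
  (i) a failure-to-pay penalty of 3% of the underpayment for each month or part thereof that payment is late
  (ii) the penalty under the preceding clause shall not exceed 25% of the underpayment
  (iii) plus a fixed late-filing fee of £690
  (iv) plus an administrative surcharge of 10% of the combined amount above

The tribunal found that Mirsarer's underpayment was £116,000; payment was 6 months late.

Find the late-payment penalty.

Accrued rate: 3% × 6 = 18%, capped at 25% → 18%
Failure-to-pay penalty: 18% of £116,000 = £20,880
Penalty before surcharge: £20,880 + £690 = £21,570
Administrative surcharge: 10% of £21,570 = £2,157
Total penalty: £21,570 + £2,157 = £23,727

£23,727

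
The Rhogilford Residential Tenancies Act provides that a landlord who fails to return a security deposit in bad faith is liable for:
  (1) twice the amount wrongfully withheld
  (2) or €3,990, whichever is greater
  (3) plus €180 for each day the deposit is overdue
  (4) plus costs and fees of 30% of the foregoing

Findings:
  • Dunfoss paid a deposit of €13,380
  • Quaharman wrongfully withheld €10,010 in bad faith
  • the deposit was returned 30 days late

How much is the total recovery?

Doubled: 2 × €10,010 = €20,020
Minimum €3,990: €20,020 meets the minimum, no increase.
Late-return penalty: 30 × €180 = €5,400
Damages plus late penalty: €20,020 + €5,400 = €25,420
Costs and fees: 30% of €25,420 = €7,626
Total recovery: €25,420 + €7,626 = €33,046

€33,046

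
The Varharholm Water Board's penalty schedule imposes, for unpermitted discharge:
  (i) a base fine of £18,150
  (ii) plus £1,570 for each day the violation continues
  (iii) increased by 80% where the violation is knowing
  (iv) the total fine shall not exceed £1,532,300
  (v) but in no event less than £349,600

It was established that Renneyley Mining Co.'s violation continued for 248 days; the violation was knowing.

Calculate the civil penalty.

Per-day component: 248 × £1,570 = £389,360
Base plus per-day: £18,150 + £389,360 = £407,510
Enhancement: 80% of £407,510 = £326,008
Enhanced fine: £407,510 + £326,008 = £733,518
Cap at £1,532,300: £733,518 is within the cap, no reduction.
Minimum £349,600: £733,518 meets the minimum, no increase.

Civil penalty: £733,518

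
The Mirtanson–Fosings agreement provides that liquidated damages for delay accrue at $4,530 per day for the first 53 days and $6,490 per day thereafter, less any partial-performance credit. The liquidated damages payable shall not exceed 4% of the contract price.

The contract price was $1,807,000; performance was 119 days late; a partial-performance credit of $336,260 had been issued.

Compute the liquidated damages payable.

Liquidated damages: $72,280

First 53 days: 53 × $4,530 = $240,090
Remaining days: (119 − 53) × $6,490 = $428,340
Accrued per-day damages: $240,090 + $428,340 = $668,430
Less partial-performance credit: $668,430 − $336,260 = $332,170
Cap: 4% of $1,807,000 = $72,280
Cap at $72,280: $332,170 exceeds the cap → $72,280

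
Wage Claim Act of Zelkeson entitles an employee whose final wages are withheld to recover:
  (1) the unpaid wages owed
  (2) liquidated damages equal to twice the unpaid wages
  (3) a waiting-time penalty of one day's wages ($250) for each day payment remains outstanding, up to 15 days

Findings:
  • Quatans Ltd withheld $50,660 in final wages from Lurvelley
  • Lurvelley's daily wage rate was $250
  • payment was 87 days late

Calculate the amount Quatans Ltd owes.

Doubled: 2 × $50,660 = $101,320
Penalty days: min(87, 15) = 15
Waiting-time penalty: 15 × $250 = $3,750
Total award: $50,660 + $101,320 + $3,750 = $155,730

$155,730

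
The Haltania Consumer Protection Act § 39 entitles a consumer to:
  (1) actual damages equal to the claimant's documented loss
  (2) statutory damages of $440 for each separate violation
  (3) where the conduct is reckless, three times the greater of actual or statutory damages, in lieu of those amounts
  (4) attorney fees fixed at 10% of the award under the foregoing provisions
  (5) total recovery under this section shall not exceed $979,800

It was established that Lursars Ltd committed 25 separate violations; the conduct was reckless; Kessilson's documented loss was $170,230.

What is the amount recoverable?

$561,759

Statutory damages: 25 × $440 = $11,000
Greater of actual damages ($170,230) or statutory damages ($11,000): $170,230
Trebled: 3 × $170,230 = $510,690
Attorney fees: 10% of $510,690 = $51,069
Total before cap: $510,690 + $51,069 = $561,759
Cap at $979,800: $561,759 is within the cap, no reduction.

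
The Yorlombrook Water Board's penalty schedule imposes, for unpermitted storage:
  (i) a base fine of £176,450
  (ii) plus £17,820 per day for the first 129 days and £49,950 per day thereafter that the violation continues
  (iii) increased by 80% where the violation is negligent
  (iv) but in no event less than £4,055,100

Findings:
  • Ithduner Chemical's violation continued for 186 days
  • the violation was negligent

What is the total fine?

£9,580,284

First 129 days: 129 × £17,820 = £2,298,780
Remaining days: (186 − 129) × £49,950 = £2,847,150
Per-day component: £2,298,780 + £2,847,150 = £5,145,930
Base plus per-day: £176,450 + £5,145,930 = £5,322,380
Enhancement: 80% of £5,322,380 = £4,257,904
Enhanced fine: £5,322,380 + £4,257,904 = £9,580,284
Minimum £4,055,100: £9,580,284 meets the minimum, no increase.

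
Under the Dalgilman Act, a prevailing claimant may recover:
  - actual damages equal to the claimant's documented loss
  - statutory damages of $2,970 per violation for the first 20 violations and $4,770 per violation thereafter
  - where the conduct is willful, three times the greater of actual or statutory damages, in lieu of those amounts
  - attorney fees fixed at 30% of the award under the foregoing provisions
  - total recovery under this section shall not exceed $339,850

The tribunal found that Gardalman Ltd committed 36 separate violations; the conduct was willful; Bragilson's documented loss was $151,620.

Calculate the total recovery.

Total recovery: $339,850

First 20 violations: 20 × $2,970 = $59,400
Remaining violations: (36 − 20) × $4,770 = $76,320
Statutory damages: $59,400 + $76,320 = $135,720
Greater of actual damages ($151,620) or statutory damages ($135,720): $151,620
Trebled: 3 × $151,620 = $454,860
Attorney fees: 30% of $454,860 = $136,458
Total before cap: $454,860 + $136,458 = $591,318
Cap at $339,850: $591,318 exceeds the cap → $339,850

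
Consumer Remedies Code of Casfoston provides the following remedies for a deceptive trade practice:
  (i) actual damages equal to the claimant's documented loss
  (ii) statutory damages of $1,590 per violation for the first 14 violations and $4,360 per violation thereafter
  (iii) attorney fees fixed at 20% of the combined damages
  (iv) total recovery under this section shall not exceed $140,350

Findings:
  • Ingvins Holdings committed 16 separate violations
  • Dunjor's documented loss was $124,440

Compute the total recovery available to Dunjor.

Total recovery: $140,350

First 14 violations: 14 × $1,590 = $22,260
Remaining violations: (16 − 14) × $4,360 = $8,720
Statutory damages: $22,260 + $8,720 = $30,980
Combined damages: $124,440 + $30,980 = $155,420
Attorney fees: 20% of $155,420 = $31,084
Total before cap: $155,420 + $31,084 = $186,504
Cap at $140,350: $186,504 exceeds the cap → $140,350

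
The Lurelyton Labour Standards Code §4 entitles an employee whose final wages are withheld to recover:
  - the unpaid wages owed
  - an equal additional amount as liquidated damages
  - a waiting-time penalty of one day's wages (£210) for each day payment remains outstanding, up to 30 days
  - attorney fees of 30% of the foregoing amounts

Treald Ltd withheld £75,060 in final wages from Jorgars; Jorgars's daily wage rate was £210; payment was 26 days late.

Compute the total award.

Liquidated damages (equal amount): £75,060
Penalty days: min(26, 30) = 26
Waiting-time penalty: 26 × £210 = £5,460
Subtotal: £75,060 + £75,060 + £5,460 = £155,580
Attorney fees: 30% of £155,580 = £46,674
Total award: £155,580 + £46,674 = £202,254

Total award: £202,254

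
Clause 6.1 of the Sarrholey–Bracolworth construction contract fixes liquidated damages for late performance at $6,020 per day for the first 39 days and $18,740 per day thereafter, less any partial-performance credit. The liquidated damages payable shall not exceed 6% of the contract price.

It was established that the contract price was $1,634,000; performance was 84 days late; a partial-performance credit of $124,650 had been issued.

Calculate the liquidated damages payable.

$98,040

First 39 days: 39 × $6,020 = $234,780
Remaining days: (84 − 39) × $18,740 = $843,300
Accrued per-day damages: $234,780 + $843,300 = $1,078,080
Less partial-performance credit: $1,078,080 − $124,650 = $953,430
Cap: 6% of $1,634,000 = $98,040
Cap at $98,040: $953,430 exceeds the cap → $98,040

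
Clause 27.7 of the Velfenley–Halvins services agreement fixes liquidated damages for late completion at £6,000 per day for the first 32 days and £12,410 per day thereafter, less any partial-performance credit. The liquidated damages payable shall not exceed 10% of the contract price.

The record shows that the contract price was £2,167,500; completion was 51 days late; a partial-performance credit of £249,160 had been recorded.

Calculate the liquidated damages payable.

First 32 days: 32 × £6,000 = £192,000
Remaining days: (51 − 32) × £12,410 = £235,790
Accrued per-day damages: £192,000 + £235,790 = £427,790
Less partial-performance credit: £427,790 − £249,160 = £178,630
Cap: 10% of £2,167,500 = £216,750
Cap at £216,750: £178,630 is within the cap, no reduction.

Liquidated damages: £178,630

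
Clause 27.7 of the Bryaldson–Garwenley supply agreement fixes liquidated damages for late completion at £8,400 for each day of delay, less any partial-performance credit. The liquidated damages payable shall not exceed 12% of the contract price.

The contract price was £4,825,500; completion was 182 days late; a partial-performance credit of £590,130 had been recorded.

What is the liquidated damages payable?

Per-day damages: 182 × £8,400 = £1,528,800
Less partial-performance credit: £1,528,800 − £590,130 = £938,670
Cap: 12% of £4,825,500 = £579,060
Cap at £579,060: £938,670 exceeds the cap → £579,060

£579,060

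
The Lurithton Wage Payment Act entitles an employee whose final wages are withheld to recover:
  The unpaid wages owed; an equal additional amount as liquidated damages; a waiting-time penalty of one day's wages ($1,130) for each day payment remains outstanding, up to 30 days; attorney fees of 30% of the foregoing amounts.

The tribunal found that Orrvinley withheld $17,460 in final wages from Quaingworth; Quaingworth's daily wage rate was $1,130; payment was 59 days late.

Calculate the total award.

Liquidated damages (equal amount): $17,460
Penalty days: min(59, 30) = 30
Waiting-time penalty: 30 × $1,130 = $33,900
Subtotal: $17,460 + $17,460 + $33,900 = $68,820
Attorney fees: 30% of $68,820 = $20,646
Total award: $68,820 + $20,646 = $89,466

$89,466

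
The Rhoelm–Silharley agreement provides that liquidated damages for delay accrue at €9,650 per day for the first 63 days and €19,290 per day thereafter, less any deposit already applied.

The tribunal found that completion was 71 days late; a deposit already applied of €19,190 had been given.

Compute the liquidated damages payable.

€743,080

First 63 days: 63 × €9,650 = €607,950
Remaining days: (71 − 63) × €19,290 = €154,320
Accrued per-day damages: €607,950 + €154,320 = €762,270
Less deposit already applied: €762,270 − €19,190 = €743,080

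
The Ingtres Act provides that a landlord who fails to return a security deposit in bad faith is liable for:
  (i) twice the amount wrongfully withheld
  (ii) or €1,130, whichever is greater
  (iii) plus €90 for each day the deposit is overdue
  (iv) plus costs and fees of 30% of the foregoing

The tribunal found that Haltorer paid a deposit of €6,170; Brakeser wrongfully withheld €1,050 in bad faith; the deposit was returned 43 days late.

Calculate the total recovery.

Doubled: 2 × €1,050 = €2,100
Minimum €1,130: €2,100 meets the minimum, no increase.
Late-return penalty: 43 × €90 = €3,870
Damages plus late penalty: €2,100 + €3,870 = €5,970
Costs and fees: 30% of €5,970 = €1,791
Total recovery: €5,970 + €1,791 = €7,761

€7,761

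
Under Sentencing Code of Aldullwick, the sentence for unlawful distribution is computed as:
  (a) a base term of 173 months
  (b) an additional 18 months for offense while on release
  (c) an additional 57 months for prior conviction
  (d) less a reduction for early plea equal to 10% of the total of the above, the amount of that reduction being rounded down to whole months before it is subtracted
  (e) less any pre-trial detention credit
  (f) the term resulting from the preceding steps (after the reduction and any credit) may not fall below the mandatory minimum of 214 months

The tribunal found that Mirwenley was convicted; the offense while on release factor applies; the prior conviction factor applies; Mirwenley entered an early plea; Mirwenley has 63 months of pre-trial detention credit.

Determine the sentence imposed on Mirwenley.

Offense while on release enhancement: +18 months
Prior conviction enhancement: +57 months
Adjusted term: 173 months + 18 months + 57 months = 248 months
Early plea reduction: 10% of 248 months = 24 months (rounded down)
After reduction: 248 − 24 = 224 months
Less pre-trial detention credit: 224 months − 63 months = 161 months
Minimum 214 months: 161 months is below the minimum → 214 months

214 months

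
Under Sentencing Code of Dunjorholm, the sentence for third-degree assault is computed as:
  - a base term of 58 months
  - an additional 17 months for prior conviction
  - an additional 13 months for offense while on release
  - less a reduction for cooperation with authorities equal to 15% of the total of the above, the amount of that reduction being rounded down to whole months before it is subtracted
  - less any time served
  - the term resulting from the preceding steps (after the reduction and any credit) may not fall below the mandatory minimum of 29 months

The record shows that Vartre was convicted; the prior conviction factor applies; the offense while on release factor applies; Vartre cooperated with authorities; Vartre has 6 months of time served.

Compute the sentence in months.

69 months

Prior conviction enhancement: +17 months
Offense while on release enhancement: +13 months
Adjusted term: 58 months + 17 months + 13 months = 88 months
Cooperation with authorities reduction: 15% of 88 months = 13 months (rounded down)
After reduction: 88 − 13 = 75 months
Less time served: 75 months − 6 months = 69 months
Minimum 29 months: 69 months meets the minimum, no increase.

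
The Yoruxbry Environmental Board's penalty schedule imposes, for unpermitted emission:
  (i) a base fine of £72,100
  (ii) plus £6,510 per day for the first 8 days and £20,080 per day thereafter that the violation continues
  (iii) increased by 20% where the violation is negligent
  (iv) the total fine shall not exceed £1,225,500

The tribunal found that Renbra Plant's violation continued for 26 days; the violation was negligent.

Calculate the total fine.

£582,744

First 8 days: 8 × £6,510 = £52,080
Remaining days: (26 − 8) × £20,080 = £361,440
Per-day component: £52,080 + £361,440 = £413,520
Base plus per-day: £72,100 + £413,520 = £485,620
Enhancement: 20% of £485,620 = £97,124
Enhanced fine: £485,620 + £97,124 = £582,744
Cap at £1,225,500: £582,744 is within the cap, no reduction.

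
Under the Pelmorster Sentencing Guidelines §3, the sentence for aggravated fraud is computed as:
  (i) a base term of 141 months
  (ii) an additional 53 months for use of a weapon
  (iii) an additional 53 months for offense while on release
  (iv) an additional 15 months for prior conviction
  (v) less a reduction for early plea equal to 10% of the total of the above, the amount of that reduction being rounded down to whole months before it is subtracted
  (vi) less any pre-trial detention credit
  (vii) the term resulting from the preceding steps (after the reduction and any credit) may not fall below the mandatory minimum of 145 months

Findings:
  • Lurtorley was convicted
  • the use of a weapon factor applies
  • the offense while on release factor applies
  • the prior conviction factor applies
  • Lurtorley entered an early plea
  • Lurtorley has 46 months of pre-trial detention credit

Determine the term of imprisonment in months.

190 months

Use of a weapon enhancement: +53 months
Offense while on release enhancement: +53 months
Prior conviction enhancement: +15 months
Adjusted term: 141 months + 53 months + 53 months + 15 months = 262 months
Early plea reduction: 10% of 262 months = 26 months (rounded down)
After reduction: 262 − 26 = 236 months
Less pre-trial detention credit: 236 months − 46 months = 190 months
Minimum 145 months: 190 months meets the minimum, no increase.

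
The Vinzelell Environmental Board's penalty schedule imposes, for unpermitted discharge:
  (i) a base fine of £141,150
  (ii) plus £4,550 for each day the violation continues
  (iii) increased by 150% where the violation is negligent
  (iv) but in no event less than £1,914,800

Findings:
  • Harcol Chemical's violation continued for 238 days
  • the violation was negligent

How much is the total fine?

£3,060,125

Per-day component: 238 × £4,550 = £1,082,900
Base plus per-day: £141,150 + £1,082,900 = £1,224,050
Enhancement: 150% of £1,224,050 = £1,836,075
Enhanced fine: £1,224,050 + £1,836,075 = £3,060,125
Minimum £1,914,800: £3,060,125 meets the minimum, no increase.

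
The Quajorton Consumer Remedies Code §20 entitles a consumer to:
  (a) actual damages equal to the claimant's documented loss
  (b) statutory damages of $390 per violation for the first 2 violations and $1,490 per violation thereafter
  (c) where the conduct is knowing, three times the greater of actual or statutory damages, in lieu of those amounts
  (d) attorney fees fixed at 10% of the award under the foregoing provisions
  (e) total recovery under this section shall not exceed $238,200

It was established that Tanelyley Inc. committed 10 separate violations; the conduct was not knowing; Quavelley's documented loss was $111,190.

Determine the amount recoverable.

$136,279

First 2 violations: 2 × $390 = $780
Remaining violations: (10 − 2) × $1,490 = $11,920
Statutory damages: $780 + $11,920 = $12,700
Conduct not knowing: the in-lieu enhancement does not apply.
Actual plus statutory damages: $111,190 + $12,700 = $123,890
Attorney fees: 10% of $123,890 = $12,389
Total before cap: $123,890 + $12,389 = $136,279
Cap at $238,200: $136,279 is within the cap, no reduction.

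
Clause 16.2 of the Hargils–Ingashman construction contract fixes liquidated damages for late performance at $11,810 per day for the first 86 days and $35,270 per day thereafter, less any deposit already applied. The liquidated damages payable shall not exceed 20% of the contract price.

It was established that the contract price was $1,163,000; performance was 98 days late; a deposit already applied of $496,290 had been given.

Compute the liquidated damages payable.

First 86 days: 86 × $11,810 = $1,015,660
Remaining days: (98 − 86) × $35,270 = $423,240
Accrued per-day damages: $1,015,660 + $423,240 = $1,438,900
Less deposit already applied: $1,438,900 − $496,290 = $942,610
Cap: 20% of $1,163,000 = $232,600
Cap at $232,600: $942,610 exceeds the cap → $232,600

Liquidated damages: $232,600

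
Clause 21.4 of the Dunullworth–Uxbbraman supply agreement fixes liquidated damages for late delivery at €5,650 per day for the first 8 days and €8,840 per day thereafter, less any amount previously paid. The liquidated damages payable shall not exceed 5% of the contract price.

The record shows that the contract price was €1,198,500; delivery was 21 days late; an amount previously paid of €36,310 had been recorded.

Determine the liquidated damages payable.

First 8 days: 8 × €5,650 = €45,200
Remaining days: (21 − 8) × €8,840 = €114,920
Accrued per-day damages: €45,200 + €114,920 = €160,120
Less amount previously paid: €160,120 − €36,310 = €123,810
Cap: 5% of €1,198,500 = €59,925
Cap at €59,925: €123,810 exceeds the cap → €59,925

€59,925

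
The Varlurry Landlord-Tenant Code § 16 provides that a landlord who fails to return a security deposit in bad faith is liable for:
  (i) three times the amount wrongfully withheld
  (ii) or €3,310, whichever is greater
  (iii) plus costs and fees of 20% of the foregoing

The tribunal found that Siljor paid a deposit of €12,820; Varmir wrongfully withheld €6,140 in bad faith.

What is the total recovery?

€22,104

Trebled: 3 × €6,140 = €18,420
Minimum €3,310: €18,420 meets the minimum, no increase.
Costs and fees: 20% of €18,420 = €3,684
Total recovery: €18,420 + €3,684 = €22,104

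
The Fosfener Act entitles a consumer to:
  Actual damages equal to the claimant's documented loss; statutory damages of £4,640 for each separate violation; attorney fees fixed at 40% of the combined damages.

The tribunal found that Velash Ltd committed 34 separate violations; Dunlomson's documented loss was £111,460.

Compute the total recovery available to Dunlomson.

£376,908

Statutory damages: 34 × £4,640 = £157,760
Combined damages: £111,460 + £157,760 = £269,220
Attorney fees: 40% of £269,220 = £107,688
Total recovery: £269,220 + £107,688 = £376,908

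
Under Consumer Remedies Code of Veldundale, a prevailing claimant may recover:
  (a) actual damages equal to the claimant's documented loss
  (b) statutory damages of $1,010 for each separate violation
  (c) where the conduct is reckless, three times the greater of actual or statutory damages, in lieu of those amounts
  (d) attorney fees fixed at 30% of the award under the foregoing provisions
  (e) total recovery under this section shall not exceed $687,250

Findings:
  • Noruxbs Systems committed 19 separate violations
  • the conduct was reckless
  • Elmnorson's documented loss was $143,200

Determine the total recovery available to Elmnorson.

Statutory damages: 19 × $1,010 = $19,190
Greater of actual damages ($143,200) or statutory damages ($19,190): $143,200
Trebled: 3 × $143,200 = $429,600
Attorney fees: 30% of $429,600 = $128,880
Total before cap: $429,600 + $128,880 = $558,480
Cap at $687,250: $558,480 is within the cap, no reduction.

$558,480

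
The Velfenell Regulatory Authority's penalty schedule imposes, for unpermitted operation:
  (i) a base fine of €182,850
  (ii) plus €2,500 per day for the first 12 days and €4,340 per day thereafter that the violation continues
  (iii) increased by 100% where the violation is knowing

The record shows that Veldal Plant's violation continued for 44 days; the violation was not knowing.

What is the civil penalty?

€351,730

First 12 days: 12 × €2,500 = €30,000
Remaining days: (44 − 12) × €4,340 = €138,880
Per-day component: €30,000 + €138,880 = €168,880
Base plus per-day: €182,850 + €168,880 = €351,730
The violation was not knowing: no 100% increase.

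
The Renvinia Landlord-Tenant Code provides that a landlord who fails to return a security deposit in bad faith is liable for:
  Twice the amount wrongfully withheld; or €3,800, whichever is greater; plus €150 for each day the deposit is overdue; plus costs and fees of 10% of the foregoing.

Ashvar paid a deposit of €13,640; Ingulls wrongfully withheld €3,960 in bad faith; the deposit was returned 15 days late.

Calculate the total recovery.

Doubled: 2 × €3,960 = €7,920
Minimum €3,800: €7,920 meets the minimum, no increase.
Late-return penalty: 15 × €150 = €2,250
Damages plus late penalty: €7,920 + €2,250 = €10,170
Costs and fees: 10% of €10,170 = €1,017
Total recovery: €10,170 + €1,017 = €11,187

€11,187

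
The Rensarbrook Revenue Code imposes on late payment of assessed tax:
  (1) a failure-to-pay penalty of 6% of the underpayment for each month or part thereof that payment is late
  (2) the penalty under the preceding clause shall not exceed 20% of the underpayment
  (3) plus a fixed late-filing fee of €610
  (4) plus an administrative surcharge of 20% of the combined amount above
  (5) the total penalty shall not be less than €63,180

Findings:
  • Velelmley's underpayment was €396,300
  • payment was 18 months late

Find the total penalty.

€95,844

Accrued rate: 6% × 18 = 108%, capped at 20% → 20%
Failure-to-pay penalty: 20% of €396,300 = €79,260
Penalty before surcharge: €79,260 + €610 = €79,870
Administrative surcharge: 20% of €79,870 = €15,974
Total penalty: €79,870 + €15,974 = €95,844
Minimum €63,180: €95,844 meets the minimum, no increase.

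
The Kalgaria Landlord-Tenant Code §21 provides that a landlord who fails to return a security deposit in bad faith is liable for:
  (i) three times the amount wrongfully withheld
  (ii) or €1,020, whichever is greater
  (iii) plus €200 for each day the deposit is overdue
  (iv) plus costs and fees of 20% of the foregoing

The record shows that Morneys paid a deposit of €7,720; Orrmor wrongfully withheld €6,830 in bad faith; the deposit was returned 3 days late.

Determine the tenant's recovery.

Trebled: 3 × €6,830 = €20,490
Minimum €1,020: €20,490 meets the minimum, no increase.
Late-return penalty: 3 × €200 = €600
Damages plus late penalty: €20,490 + €600 = €21,090
Costs and fees: 20% of €21,090 = €4,218
Total recovery: €21,090 + €4,218 = €25,308

€25,308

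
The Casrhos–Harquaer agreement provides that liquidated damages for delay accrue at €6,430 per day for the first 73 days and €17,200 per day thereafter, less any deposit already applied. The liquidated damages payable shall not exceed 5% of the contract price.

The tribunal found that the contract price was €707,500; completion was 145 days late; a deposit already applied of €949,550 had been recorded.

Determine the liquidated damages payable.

€35,375

First 73 days: 73 × €6,430 = €469,390
Remaining days: (145 − 73) × €17,200 = €1,238,400
Accrued per-day damages: €469,390 + €1,238,400 = €1,707,790
Less deposit already applied: €1,707,790 − €949,550 = €758,240
Cap: 5% of €707,500 = €35,375
Cap at €35,375: €758,240 exceeds the cap → €35,375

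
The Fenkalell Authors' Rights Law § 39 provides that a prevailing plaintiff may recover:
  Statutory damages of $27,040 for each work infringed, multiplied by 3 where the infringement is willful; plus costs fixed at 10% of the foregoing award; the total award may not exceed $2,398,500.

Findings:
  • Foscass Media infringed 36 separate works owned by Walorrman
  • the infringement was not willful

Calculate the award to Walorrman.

Statutory damages: 36 × $27,040 = $973,440
Infringement not willful: no ×3 enhancement.
Costs: 10% of $973,440 = $97,344
Award plus costs: $973,440 + $97,344 = $1,070,784
Cap at $2,398,500: $1,070,784 is within the cap, no reduction.

$1,070,784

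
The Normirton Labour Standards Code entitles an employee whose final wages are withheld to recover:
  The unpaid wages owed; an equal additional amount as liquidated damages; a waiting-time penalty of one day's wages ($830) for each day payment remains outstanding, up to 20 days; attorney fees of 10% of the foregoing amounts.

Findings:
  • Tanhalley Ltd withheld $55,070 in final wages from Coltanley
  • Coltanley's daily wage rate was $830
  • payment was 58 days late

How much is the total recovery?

$139,414

Liquidated damages (equal amount): $55,070
Penalty days: min(58, 20) = 20
Waiting-time penalty: 20 × $830 = $16,600
Subtotal: $55,070 + $55,070 + $16,600 = $126,740
Attorney fees: 10% of $126,740 = $12,674
Total award: $126,740 + $12,674 = $139,414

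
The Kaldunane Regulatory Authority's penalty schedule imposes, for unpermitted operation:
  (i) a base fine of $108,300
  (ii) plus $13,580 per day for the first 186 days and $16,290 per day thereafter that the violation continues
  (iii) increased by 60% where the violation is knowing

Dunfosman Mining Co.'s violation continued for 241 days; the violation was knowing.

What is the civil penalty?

$5,648,208

First 186 days: 186 × $13,580 = $2,525,880
Remaining days: (241 − 186) × $16,290 = $895,950
Per-day component: $2,525,880 + $895,950 = $3,421,830
Base plus per-day: $108,300 + $3,421,830 = $3,530,130
Enhancement: 60% of $3,530,130 = $2,118,078
Enhanced fine: $3,530,130 + $2,118,078 = $5,648,208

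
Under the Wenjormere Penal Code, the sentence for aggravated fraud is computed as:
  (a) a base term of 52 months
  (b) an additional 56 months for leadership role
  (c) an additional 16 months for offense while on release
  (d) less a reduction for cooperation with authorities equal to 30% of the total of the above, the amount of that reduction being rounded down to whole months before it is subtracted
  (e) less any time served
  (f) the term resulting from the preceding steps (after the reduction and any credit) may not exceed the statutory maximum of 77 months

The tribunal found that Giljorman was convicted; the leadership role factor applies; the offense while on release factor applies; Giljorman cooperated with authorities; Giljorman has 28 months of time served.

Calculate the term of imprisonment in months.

Leadership role enhancement: +56 months
Offense while on release enhancement: +16 months
Adjusted term: 52 months + 56 months + 16 months = 124 months
Cooperation with authorities reduction: 30% of 124 months = 37 months (rounded down)
After reduction: 124 − 37 = 87 months
Less time served: 87 months − 28 months = 59 months
Cap at 77 months: 59 months is within the cap, no reduction.

59 months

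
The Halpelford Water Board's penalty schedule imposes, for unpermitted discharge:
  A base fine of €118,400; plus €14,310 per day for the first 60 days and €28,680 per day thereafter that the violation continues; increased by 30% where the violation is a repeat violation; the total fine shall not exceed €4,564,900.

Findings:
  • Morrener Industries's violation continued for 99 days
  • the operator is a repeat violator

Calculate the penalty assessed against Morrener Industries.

Civil penalty: €2,724,176

First 60 days: 60 × €14,310 = €858,600
Remaining days: (99 − 60) × €28,680 = €1,118,520
Per-day component: €858,600 + €1,118,520 = €1,977,120
Base plus per-day: €118,400 + €1,977,120 = €2,095,520
Enhancement: 30% of €2,095,520 = €628,656
Enhanced fine: €2,095,520 + €628,656 = €2,724,176
Cap at €4,564,900: €2,724,176 is within the cap, no reduction.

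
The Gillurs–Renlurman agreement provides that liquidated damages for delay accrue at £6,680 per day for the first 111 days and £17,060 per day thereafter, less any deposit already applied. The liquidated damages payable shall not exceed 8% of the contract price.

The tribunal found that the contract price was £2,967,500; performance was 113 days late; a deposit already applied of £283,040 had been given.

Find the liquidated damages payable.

£237,400

First 111 days: 111 × £6,680 = £741,480
Remaining days: (113 − 111) × £17,060 = £34,120
Accrued per-day damages: £741,480 + £34,120 = £775,600
Less deposit already applied: £775,600 − £283,040 = £492,560
Cap: 8% of £2,967,500 = £237,400
Cap at £237,400: £492,560 exceeds the cap → £237,400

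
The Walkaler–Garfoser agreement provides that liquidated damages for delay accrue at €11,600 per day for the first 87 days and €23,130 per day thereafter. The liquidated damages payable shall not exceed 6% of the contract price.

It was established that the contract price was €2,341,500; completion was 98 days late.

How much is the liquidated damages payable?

First 87 days: 87 × €11,600 = €1,009,200
Remaining days: (98 − 87) × €23,130 = €254,430
Accrued per-day damages: €1,009,200 + €254,430 = €1,263,630
Cap: 6% of €2,341,500 = €140,490
Cap at €140,490: €1,263,630 exceeds the cap → €140,490

€140,490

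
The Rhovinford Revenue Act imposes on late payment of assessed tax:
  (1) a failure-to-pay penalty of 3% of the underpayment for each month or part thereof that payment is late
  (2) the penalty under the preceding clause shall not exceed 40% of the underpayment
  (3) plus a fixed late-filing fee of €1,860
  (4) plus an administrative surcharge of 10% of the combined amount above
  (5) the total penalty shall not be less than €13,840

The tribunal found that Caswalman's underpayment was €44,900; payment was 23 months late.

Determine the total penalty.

€21,802

Accrued rate: 3% × 23 = 69%, capped at 40% → 40%
Failure-to-pay penalty: 40% of €44,900 = €17,960
Penalty before surcharge: €17,960 + €1,860 = €19,820
Administrative surcharge: 10% of €19,820 = €1,982
Total penalty: €19,820 + €1,982 = €21,802
Minimum €13,840: €21,802 meets the minimum, no increase.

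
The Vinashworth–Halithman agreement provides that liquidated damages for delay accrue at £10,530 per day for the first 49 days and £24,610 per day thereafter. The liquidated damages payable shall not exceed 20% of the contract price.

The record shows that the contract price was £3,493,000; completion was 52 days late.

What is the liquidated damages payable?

First 49 days: 49 × £10,530 = £515,970
Remaining days: (52 − 49) × £24,610 = £73,830
Accrued per-day damages: £515,970 + £73,830 = £589,800
Cap: 20% of £3,493,000 = £698,600
Cap at £698,600: £589,800 is within the cap, no reduction.

£589,800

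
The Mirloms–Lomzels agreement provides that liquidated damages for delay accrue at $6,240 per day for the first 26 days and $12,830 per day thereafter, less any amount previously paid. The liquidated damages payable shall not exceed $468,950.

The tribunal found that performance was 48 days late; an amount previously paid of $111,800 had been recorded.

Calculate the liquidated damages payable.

First 26 days: 26 × $6,240 = $162,240
Remaining days: (48 − 26) × $12,830 = $282,260
Accrued per-day damages: $162,240 + $282,260 = $444,500
Less amount previously paid: $444,500 − $111,800 = $332,700
Cap at $468,950: $332,700 is within the cap, no reduction.

$332,700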